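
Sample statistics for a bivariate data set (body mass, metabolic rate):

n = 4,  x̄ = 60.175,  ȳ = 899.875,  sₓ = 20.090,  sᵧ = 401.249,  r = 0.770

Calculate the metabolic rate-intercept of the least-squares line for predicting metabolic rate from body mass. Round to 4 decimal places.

b = r · sᵧ/sₓ = 0.77 · 401.249/20.09 = 15.378882
a = ȳ − b·x̄ = 899.875 − 15.378882·60.175 = -25.549196

-25.5492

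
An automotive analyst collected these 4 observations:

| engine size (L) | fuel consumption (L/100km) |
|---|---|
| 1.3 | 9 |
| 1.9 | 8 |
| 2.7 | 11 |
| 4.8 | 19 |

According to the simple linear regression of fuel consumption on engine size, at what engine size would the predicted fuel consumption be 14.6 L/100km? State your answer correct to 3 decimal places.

n = 4, Σx = 10.7, Σy = 47, Σxy = 147.8, Σx² = 35.63
Sxx = Σx² − (Σx)²/n = 35.63 − 28.6225 = 7.0075
Sxy = Σxy − (Σx)(Σy)/n = 147.8 − 125.725 = 22.075
b = Sxy/Sxx = 22.075/7.0075 = 3.150196
a = ȳ − b·x̄ = 11.75 − 3.150196·2.675 = 3.323225
Set a + b·x = 14.6: x = (14.6 − 3.323225) / 3.150196 = 3.579706

3.580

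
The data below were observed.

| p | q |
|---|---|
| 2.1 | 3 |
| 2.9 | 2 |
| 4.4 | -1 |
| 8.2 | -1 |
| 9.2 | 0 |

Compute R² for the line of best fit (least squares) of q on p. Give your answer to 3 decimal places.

n = 5, Σx = 26.8, Σy = 3, Σxy = -0.5, Σx² = 184.06, Σy² = 15
Sxx = Σx² − (Σx)²/n = 184.06 − 143.648 = 40.412
Sxy = Σxy − (Σx)(Σy)/n = -0.5 − 16.08 = -16.58
Syy = Σy² − (Σy)²/n = 15 − 1.8 = 13.2
R² = Sxy²/(Sxx·Syy) = (-16.58)²/(40.412·13.2) = 0.515329

0.515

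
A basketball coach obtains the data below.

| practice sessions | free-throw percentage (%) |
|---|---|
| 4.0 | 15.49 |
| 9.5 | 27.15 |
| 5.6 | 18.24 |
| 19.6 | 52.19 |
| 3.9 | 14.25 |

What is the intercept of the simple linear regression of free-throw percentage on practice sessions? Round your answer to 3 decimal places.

5.109

n = 5, Σx = 42.6, Σy = 127.32, Σxy = 1500.528, Σx² = 536.98
Sxx = Σx² − (Σx)²/n = 536.98 − 362.952 = 174.028
Sxy = Σxy − (Σx)(Σy)/n = 1500.528 − 1084.7664 = 415.7616
b = Sxy/Sxx = 415.7616/174.028 = 2.389050
a = ȳ − b·x̄ = 25.464 − 2.389050·8.52 = 5.109294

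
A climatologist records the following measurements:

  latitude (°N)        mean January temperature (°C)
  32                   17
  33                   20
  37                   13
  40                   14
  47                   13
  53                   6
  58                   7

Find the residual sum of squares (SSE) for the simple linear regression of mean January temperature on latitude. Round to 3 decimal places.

24.290

n = 7, Σx = 300, Σy = 90, Σxy = 3580, Σx² = 13464, Σy² = 1308
Sxx = Σx² − (Σx)²/n = 13464 − 12857.142857 = 606.857143
Sxy = Σxy − (Σx)(Σy)/n = 3580 − 3857.142857 = -277.142857
Syy = Σy² − (Σy)²/n = 1308 − 1157.142857 = 150.857143
b = Sxy/Sxx = -277.142857/606.857143 = -0.456685
SSE = Syy − b·Sxy = 150.857143 − (-0.456685)·(-277.142857) = 24.290019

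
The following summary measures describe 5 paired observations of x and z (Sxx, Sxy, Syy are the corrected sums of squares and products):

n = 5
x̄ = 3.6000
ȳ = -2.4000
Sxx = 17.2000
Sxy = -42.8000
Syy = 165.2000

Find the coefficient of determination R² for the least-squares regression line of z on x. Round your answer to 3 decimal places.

0.645

R² = Sxy²/(Sxx·Syy) = (-42.8)²/(17.2·165.2) = 0.644687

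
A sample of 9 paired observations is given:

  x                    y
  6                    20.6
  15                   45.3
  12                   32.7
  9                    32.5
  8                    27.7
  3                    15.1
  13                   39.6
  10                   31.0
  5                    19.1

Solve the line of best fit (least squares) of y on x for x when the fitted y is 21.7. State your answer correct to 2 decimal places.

n = 9, Σx = 81, Σy = 263.6, Σxy = 2675.2, Σx² = 853
Sxx = Σx² − (Σx)²/n = 853 − 729 = 124
Sxy = Σxy − (Σx)(Σy)/n = 2675.2 − 2372.4 = 302.8
b = Sxy/Sxx = 302.8/124 = 2.441935
a = ȳ − b·x̄ = 29.288889 − 2.441935·9 = 7.311470
Set a + b·x = 21.7: x = (21.7 − 7.311470) / 2.441935 = 5.892265

5.89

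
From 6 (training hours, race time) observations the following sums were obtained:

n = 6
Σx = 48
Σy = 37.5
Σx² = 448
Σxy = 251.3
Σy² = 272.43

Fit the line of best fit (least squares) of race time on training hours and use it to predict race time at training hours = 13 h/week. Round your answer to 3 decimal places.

Sxx = Σx² − (Σx)²/n = 448 − 384 = 64
Sxy = Σxy − (Σx)(Σy)/n = 251.3 − 300 = -48.7
b = Sxy/Sxx = -48.7/64 = -0.760938
a = ȳ − b·x̄ = 6.25 − (-0.760938)·8 = 12.3375
ŷ(13) = a + b·13 = 12.3375 + (-0.760938)·13 = 2.445312

2.445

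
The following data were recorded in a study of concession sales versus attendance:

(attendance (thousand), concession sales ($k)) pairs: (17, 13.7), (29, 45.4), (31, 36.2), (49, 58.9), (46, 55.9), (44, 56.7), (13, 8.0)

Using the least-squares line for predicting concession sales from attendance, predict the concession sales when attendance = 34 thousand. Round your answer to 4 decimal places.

n = 7, Σx = 229, Σy = 274.8, Σxy = 10728, Σx² = 8713
Sxx = Σx² − (Σx)²/n = 8713 − 7491.571429 = 1221.428571
Sxy = Σxy − (Σx)(Σy)/n = 10728 − 8989.885714 = 1738.114286
b = Sxy/Sxx = 1738.114286/1221.428571 = 1.423018
a = ȳ − b·x̄ = 39.257143 − 1.423018·32.714286 = -7.295860
ŷ(34) = a + b·34 = -7.295860 + 1.423018·34 = 41.086737

41.0867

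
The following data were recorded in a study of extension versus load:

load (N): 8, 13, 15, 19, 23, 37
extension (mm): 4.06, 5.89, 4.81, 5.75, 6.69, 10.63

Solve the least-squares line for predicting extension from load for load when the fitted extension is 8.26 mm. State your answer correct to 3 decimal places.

n = 6, Σx = 115, Σy = 37.83, Σxy = 837.63, Σx² = 2717
Sxx = Σx² − (Σx)²/n = 2717 − 2204.166667 = 512.833333
Sxy = Σxy − (Σx)(Σy)/n = 837.63 − 725.075 = 112.555
b = Sxy/Sxx = 112.555/512.833333 = 0.219477
a = ȳ − b·x̄ = 6.305 − 0.219477·19.166667 = 2.098362
Set a + b·x = 8.26: x = (8.26 − 2.098362) / 0.219477 = 28.074216

28.074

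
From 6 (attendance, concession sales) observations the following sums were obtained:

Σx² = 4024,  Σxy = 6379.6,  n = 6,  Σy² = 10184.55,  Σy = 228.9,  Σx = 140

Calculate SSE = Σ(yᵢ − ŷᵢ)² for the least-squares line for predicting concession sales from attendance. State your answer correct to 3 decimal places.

27.688

Sxx = Σx² − (Σx)²/n = 4024 − 3266.666667 = 757.333333
Sxy = Σxy − (Σx)(Σy)/n = 6379.6 − 5341 = 1038.6
Syy = Σy² − (Σy)²/n = 10184.55 − 8732.535 = 1452.015
b = Sxy/Sxx = 1038.6/757.333333 = 1.371391
SSE = Syy − b·Sxy = 1452.015 − 1.371391·1038.6 = 27.688468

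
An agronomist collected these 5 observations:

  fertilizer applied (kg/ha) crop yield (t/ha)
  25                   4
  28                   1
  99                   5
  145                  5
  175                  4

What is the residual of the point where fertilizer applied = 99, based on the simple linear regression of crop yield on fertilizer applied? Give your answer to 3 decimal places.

1.136

n = 5, Σx = 472, Σy = 19, Σxy = 2048, Σx² = 62860
Sxx = Σx² − (Σx)²/n = 62860 − 44556.8 = 18303.2
Sxy = Σxy − (Σx)(Σy)/n = 2048 − 1793.6 = 254.4
b = Sxy/Sxx = 254.4/18303.2 = 0.013899
a = ȳ − b·x̄ = 3.8 − 0.013899·94.4 = 2.487915
ŷ(99) = 2.487915 + 0.013899·99 = 3.863936
residual = y − ŷ = 5 − 3.863936 = 1.136064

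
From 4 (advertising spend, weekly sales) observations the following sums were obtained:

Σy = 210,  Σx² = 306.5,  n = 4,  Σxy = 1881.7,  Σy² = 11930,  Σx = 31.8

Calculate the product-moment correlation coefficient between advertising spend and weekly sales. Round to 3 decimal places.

Sxx = Σx² − (Σx)²/n = 306.5 − 252.81 = 53.69
Sxy = Σxy − (Σx)(Σy)/n = 1881.7 − 1669.5 = 212.2
Syy = Σy² − (Σy)²/n = 11930 − 11025 = 905
r = Sxy/√(Sxx·Syy) = 212.2/√(48589.45) = 212.2/220.430148 = 0.962663

0.963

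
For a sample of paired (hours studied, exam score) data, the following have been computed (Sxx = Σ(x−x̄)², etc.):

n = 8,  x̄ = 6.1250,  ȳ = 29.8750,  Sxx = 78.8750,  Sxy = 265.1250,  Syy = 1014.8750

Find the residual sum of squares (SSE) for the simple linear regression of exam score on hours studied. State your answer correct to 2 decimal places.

123.70

b = Sxy/Sxx = 265.125/78.875 = 3.361331
SSE = Syy − b·Sxy = 1014.875 − 3.361331·265.125 = 123.702060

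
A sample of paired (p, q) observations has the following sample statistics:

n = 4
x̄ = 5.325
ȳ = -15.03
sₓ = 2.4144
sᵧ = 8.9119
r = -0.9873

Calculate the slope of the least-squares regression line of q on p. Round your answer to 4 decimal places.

-3.6443

b = r · sᵧ/sₓ = -0.9873 · 8.9119/2.4144 = -3.644267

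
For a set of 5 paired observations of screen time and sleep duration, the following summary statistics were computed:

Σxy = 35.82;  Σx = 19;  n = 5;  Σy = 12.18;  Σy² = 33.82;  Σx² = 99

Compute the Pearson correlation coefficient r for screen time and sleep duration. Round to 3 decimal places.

-0.992

Sxx = Σx² − (Σx)²/n = 99 − 72.2 = 26.8
Sxy = Σxy − (Σx)(Σy)/n = 35.82 − 46.284 = -10.464
Syy = Σy² − (Σy)²/n = 33.82 − 29.67048 = 4.14952
r = Sxy/√(Sxx·Syy) = -10.464/√(111.207136) = -10.464/10.545479 = -0.992274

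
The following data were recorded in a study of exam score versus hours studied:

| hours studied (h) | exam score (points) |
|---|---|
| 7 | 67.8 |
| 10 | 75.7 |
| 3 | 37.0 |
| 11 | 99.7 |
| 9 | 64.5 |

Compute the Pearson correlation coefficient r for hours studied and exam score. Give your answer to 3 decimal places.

0.919

n = 5, Σx = 40, Σy = 344.7, Σxy = 3019.8, Σx² = 360, Σy² = 25796.67
Sxx = Σx² − (Σx)²/n = 360 − 320 = 40
Sxy = Σxy − (Σx)(Σy)/n = 3019.8 − 2757.6 = 262.2
Syy = Σy² − (Σy)²/n = 25796.67 − 23763.618 = 2033.052
r = Sxy/√(Sxx·Syy) = 262.2/√(81322.08) = 262.2/285.170265 = 0.919451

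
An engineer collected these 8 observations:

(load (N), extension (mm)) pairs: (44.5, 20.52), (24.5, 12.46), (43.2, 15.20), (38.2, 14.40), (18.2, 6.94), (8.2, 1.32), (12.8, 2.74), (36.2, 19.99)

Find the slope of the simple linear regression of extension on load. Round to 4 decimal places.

0.4838

n = 8, Σx = 225.8, Σy = 93.57, Σxy = 3320.972, Σx² = 7778.74
Sxx = Σx² − (Σx)²/n = 7778.74 − 6373.205 = 1405.535
Sxy = Σxy − (Σx)(Σy)/n = 3320.972 − 2641.01325 = 679.95875
b = Sxy/Sxx = 679.95875/1405.535 = 0.483772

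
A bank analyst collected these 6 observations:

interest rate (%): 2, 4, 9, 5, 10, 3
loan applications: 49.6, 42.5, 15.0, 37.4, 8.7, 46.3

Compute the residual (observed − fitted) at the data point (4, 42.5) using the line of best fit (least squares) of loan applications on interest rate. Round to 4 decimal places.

n = 6, Σx = 33, Σy = 199.5, Σxy = 817.1, Σx² = 235
Sxx = Σx² − (Σx)²/n = 235 − 181.5 = 53.5
Sxy = Σxy − (Σx)(Σy)/n = 817.1 − 1097.25 = -280.15
b = Sxy/Sxx = -280.15/53.5 = -5.236449
a = ȳ − b·x̄ = 33.25 − (-5.236449)·5.5 = 62.050467
ŷ(4) = 62.050467 + (-5.236449)·4 = 41.104673
residual = y − ŷ = 42.5 − 41.104673 = 1.395327

1.3953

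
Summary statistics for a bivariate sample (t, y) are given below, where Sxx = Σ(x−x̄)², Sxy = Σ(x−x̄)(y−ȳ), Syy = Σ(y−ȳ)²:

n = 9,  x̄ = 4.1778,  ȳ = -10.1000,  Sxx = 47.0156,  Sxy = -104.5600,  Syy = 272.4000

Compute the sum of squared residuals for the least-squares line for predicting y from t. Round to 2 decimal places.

b = Sxy/Sxx = -104.56/47.0156 = -2.223943
SSE = Syy − b·Sxy = 272.4 − (-2.223943)·(-104.56) = 39.864552

39.86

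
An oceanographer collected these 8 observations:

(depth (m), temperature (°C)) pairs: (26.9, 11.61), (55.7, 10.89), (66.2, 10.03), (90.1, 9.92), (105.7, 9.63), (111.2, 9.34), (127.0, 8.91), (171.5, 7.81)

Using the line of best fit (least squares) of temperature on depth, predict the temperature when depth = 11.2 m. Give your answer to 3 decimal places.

n = 8, Σx = 754.3, Σy = 78.14, Σxy = 7004.144, Σx² = 85405.73
Sxx = Σx² − (Σx)²/n = 85405.73 − 71121.06125 = 14284.66875
Sxy = Σxy − (Σx)(Σy)/n = 7004.144 − 7367.62525 = -363.48125
b = Sxy/Sxx = -363.48125/14284.66875 = -0.025446
a = ȳ − b·x̄ = 9.7675 − (-0.025446)·94.2875 = 12.166697
ŷ(11.2) = a + b·11.2 = 12.166697 + (-0.025446)·11.2 = 11.881707

11.882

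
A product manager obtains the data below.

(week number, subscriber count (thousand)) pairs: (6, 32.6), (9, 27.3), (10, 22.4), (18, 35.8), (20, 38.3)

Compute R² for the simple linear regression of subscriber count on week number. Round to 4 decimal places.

0.4513

n = 5, Σx = 63, Σy = 156.4, Σxy = 2075.7, Σx² = 941, Σy² = 5058.34
Sxx = Σx² − (Σx)²/n = 941 − 793.8 = 147.2
Sxy = Σxy − (Σx)(Σy)/n = 2075.7 − 1970.64 = 105.06
Syy = Σy² − (Σy)²/n = 5058.34 − 4892.192 = 166.148
R² = Sxy²/(Sxx·Syy) = (105.06)²/(147.2·166.148) = 0.451307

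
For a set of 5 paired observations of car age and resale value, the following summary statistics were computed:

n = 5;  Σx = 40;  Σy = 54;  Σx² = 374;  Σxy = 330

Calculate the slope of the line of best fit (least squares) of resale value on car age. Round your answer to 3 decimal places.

-1.889

Sxx = Σx² − (Σx)²/n = 374 − 320 = 54
Sxy = Σxy − (Σx)(Σy)/n = 330 − 432 = -102
b = Sxy/Sxx = -102/54 = -1.888889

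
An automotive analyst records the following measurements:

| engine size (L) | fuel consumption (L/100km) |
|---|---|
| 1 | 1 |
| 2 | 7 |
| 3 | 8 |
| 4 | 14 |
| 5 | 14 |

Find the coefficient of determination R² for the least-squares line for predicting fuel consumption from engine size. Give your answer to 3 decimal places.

0.917

n = 5, Σx = 15, Σy = 44, Σxy = 165, Σx² = 55, Σy² = 506
Sxx = Σx² − (Σx)²/n = 55 − 45 = 10
Sxy = Σxy − (Σx)(Σy)/n = 165 − 132 = 33
Syy = Σy² − (Σy)²/n = 506 − 387.2 = 118.8
R² = Sxy²/(Sxx·Syy) = (33)²/(10·118.8) = 0.916667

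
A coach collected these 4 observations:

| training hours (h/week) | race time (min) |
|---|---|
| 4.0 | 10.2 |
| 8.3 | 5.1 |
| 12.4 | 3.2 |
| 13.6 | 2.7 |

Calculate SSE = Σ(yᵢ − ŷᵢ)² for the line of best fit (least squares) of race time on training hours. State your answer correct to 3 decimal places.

2.018

n = 4, Σx = 38.3, Σy = 21.2, Σxy = 159.53, Σx² = 423.61, Σy² = 147.58
Sxx = Σx² − (Σx)²/n = 423.61 − 366.7225 = 56.8875
Sxy = Σxy − (Σx)(Σy)/n = 159.53 − 202.99 = -43.46
Syy = Σy² − (Σy)²/n = 147.58 − 112.36 = 35.22
b = Sxy/Sxx = -43.46/56.8875 = -0.763964
SSE = Syy − b·Sxy = 35.22 − (-0.763964)·(-43.46) = 2.018126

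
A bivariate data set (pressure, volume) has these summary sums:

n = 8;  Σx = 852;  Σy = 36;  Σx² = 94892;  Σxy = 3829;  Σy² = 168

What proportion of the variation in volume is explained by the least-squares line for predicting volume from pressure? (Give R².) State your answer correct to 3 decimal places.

0.001

Sxx = Σx² − (Σx)²/n = 94892 − 90738 = 4154
Sxy = Σxy − (Σx)(Σy)/n = 3829 − 3834 = -5
Syy = Σy² − (Σy)²/n = 168 − 162 = 6
R² = Sxy²/(Sxx·Syy) = (-5)²/(4154·6) = 0.001003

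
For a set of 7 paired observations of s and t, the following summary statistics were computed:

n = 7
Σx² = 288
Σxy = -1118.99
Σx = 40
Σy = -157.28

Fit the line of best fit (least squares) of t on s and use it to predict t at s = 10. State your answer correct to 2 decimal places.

Sxx = Σx² − (Σx)²/n = 288 − 228.571429 = 59.428571
Sxy = Σxy − (Σx)(Σy)/n = -1118.99 − (-898.742857) = -220.247143
b = Sxy/Sxx = -220.247143/59.428571 = -3.706082
a = ȳ − b·x̄ = -22.468571 − (-3.706082)·5.714286 = -1.290962
ŷ(10) = a + b·10 = -1.290962 + (-3.706082)·10 = -38.351779

-38.35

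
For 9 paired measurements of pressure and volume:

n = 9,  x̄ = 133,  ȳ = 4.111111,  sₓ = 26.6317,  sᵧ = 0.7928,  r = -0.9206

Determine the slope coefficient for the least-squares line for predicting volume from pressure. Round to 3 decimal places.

-0.027

b = r · sᵧ/sₓ = -0.9206 · 0.7928/26.6317 = -0.027405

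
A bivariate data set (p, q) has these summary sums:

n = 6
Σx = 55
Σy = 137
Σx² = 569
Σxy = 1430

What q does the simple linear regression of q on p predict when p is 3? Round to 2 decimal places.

6.27

Sxx = Σx² − (Σx)²/n = 569 − 504.166667 = 64.833333
Sxy = Σxy − (Σx)(Σy)/n = 1430 − 1255.833333 = 174.166667
b = Sxy/Sxx = 174.166667/64.833333 = 2.686375
a = ȳ − b·x̄ = 22.833333 − 2.686375·9.166667 = -1.791774
ŷ(3) = a + b·3 = -1.791774 + 2.686375·3 = 6.267352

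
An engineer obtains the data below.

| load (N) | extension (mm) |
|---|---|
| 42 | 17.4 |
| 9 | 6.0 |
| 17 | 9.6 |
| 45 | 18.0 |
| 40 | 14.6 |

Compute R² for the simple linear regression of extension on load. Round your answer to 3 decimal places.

0.968

n = 5, Σx = 153, Σy = 65.6, Σxy = 2342, Σx² = 5759, Σy² = 968.08
Sxx = Σx² − (Σx)²/n = 5759 − 4681.8 = 1077.2
Sxy = Σxy − (Σx)(Σy)/n = 2342 − 2007.36 = 334.64
Syy = Σy² − (Σy)²/n = 968.08 − 860.672 = 107.408
R² = Sxy²/(Sxx·Syy) = (334.64)²/(1077.2·107.408) = 0.967883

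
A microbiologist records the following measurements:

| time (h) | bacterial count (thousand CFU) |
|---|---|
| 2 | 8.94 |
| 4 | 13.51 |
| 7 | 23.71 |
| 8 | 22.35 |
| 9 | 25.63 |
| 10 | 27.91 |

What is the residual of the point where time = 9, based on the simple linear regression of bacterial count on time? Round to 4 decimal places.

-0.2719

n = 6, Σx = 40, Σy = 122.05, Σxy = 926.46, Σx² = 314
Sxx = Σx² − (Σx)²/n = 314 − 266.666667 = 47.333333
Sxy = Σxy − (Σx)(Σy)/n = 926.46 − 813.666667 = 112.793333
b = Sxy/Sxx = 112.793333/47.333333 = 2.382958
a = ȳ − b·x̄ = 20.341667 − 2.382958·6.666667 = 4.455282
ŷ(9) = 4.455282 + 2.382958·9 = 25.901901
residual = y − ŷ = 25.63 − 25.901901 = -0.271901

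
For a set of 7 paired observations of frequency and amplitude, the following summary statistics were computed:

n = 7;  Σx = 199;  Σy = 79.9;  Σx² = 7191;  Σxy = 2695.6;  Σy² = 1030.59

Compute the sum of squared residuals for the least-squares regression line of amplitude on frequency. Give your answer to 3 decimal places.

Sxx = Σx² − (Σx)²/n = 7191 − 5657.285714 = 1533.714286
Sxy = Σxy − (Σx)(Σy)/n = 2695.6 − 2271.442857 = 424.157143
Syy = Σy² − (Σy)²/n = 1030.59 − 912.001429 = 118.588571
b = Sxy/Sxx = 424.157143/1533.714286 = 0.276556
SSE = Syy − b·Sxy = 118.588571 − 0.276556·424.157143 = 1.285575

1.286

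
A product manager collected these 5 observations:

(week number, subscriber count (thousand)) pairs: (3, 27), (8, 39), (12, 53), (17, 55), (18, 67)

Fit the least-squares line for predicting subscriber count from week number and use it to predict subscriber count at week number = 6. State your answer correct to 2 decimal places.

34.86

n = 5, Σx = 58, Σy = 241, Σxy = 3170, Σx² = 830
Sxx = Σx² − (Σx)²/n = 830 − 672.8 = 157.2
Sxy = Σxy − (Σx)(Σy)/n = 3170 − 2795.6 = 374.4
b = Sxy/Sxx = 374.4/157.2 = 2.381679
a = ȳ − b·x̄ = 48.2 − 2.381679·11.6 = 20.572519
ŷ(6) = a + b·6 = 20.572519 + 2.381679·6 = 34.862595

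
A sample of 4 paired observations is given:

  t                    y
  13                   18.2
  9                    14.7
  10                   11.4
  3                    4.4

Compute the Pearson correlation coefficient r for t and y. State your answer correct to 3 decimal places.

0.946

n = 4, Σx = 35, Σy = 48.7, Σxy = 496.1, Σx² = 359, Σy² = 696.65
Sxx = Σx² − (Σx)²/n = 359 − 306.25 = 52.75
Sxy = Σxy − (Σx)(Σy)/n = 496.1 − 426.125 = 69.975
Syy = Σy² − (Σy)²/n = 696.65 − 592.9225 = 103.7275
r = Sxy/√(Sxx·Syy) = 69.975/√(5471.625625) = 69.975/73.970438 = 0.945986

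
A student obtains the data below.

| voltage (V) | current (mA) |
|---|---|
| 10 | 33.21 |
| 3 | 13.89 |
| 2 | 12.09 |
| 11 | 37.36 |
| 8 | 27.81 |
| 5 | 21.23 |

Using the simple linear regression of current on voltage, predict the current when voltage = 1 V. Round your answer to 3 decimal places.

n = 6, Σx = 39, Σy = 145.59, Σxy = 1137.54, Σx² = 323
Sxx = Σx² − (Σx)²/n = 323 − 253.5 = 69.5
Sxy = Σxy − (Σx)(Σy)/n = 1137.54 − 946.335 = 191.205
b = Sxy/Sxx = 191.205/69.5 = 2.751151
a = ȳ − b·x̄ = 24.265 − 2.751151·6.5 = 6.382518
ŷ(1) = a + b·1 = 6.382518 + 2.751151·1 = 9.133669

9.134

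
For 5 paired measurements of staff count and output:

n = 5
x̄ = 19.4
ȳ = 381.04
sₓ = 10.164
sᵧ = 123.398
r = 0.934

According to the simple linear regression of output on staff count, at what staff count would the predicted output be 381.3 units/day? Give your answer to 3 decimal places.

b = r · sᵧ/sₓ = 0.934 · 123.398/10.164 = 11.339407
a = ȳ − b·x̄ = 381.04 − 11.339407·19.4 = 161.055506
Set a + b·x = 381.3: x = (381.3 − 161.055506) / 11.339407 = 19.422929

19.423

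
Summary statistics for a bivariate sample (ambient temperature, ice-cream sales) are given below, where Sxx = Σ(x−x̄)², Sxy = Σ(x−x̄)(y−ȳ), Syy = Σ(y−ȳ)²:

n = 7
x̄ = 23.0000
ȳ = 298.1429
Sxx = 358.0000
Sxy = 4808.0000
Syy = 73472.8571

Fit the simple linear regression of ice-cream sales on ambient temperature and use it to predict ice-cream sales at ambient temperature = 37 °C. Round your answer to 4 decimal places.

486.1652

b = Sxy/Sxx = 4808/358 = 13.430168
a = ȳ − b·x̄ = 298.1429 − 13.430168·23 = -10.750955
ŷ(37) = a + b·37 = -10.750955 + 13.430168·37 = 486.165246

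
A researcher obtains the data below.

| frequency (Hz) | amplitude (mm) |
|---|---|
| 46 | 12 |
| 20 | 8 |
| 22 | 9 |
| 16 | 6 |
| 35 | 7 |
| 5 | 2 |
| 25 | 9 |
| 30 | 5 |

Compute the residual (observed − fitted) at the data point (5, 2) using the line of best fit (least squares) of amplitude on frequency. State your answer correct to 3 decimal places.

n = 8, Σx = 199, Σy = 58, Σxy = 1636, Σx² = 6031
Sxx = Σx² − (Σx)²/n = 6031 − 4950.125 = 1080.875
Sxy = Σxy − (Σx)(Σy)/n = 1636 − 1442.75 = 193.25
b = Sxy/Sxx = 193.25/1080.875 = 0.178790
a = ȳ − b·x̄ = 7.25 − 0.178790·24.875 = 2.802590
ŷ(5) = 2.802590 + 0.178790·5 = 3.696542
residual = y − ŷ = 2 − 3.696542 = -1.696542

-1.697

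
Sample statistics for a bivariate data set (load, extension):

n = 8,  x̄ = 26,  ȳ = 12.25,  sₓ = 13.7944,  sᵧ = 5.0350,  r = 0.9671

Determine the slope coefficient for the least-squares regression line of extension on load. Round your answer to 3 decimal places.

b = r · sᵧ/sₓ = 0.9671 · 5.035/13.7944 = 0.352995

0.353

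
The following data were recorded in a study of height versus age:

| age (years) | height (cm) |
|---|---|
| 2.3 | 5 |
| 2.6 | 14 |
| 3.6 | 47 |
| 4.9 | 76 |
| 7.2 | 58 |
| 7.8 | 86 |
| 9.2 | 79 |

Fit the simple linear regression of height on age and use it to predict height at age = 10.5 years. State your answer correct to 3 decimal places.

n = 7, Σx = 37.6, Σy = 365, Σxy = 2404.7, Σx² = 246.34
Sxx = Σx² − (Σx)²/n = 246.34 − 201.965714 = 44.374286
Sxy = Σxy − (Σx)(Σy)/n = 2404.7 − 1960.571429 = 444.128571
b = Sxy/Sxx = 444.128571/44.374286 = 10.008692
a = ȳ − b·x̄ = 52.142857 − 10.008692·5.371429 = -1.618119
ŷ(10.5) = a + b·10.5 = -1.618119 + 10.008692·10.5 = 103.473150

103.473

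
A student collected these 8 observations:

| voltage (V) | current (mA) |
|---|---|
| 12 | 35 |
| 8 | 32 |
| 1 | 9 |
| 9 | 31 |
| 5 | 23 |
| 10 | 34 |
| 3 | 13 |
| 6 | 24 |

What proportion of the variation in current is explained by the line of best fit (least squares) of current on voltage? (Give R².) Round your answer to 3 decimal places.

n = 8, Σx = 54, Σy = 201, Σxy = 1602, Σx² = 460, Σy² = 5721
Sxx = Σx² − (Σx)²/n = 460 − 364.5 = 95.5
Sxy = Σxy − (Σx)(Σy)/n = 1602 − 1356.75 = 245.25
Syy = Σy² − (Σy)²/n = 5721 − 5050.125 = 670.875
R² = Sxy²/(Sxx·Syy) = (245.25)²/(95.5·670.875) = 0.938800

0.939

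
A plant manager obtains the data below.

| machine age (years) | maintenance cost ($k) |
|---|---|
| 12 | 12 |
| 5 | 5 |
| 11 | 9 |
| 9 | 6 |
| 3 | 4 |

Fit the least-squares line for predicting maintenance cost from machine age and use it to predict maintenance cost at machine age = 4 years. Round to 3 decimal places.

4.133

n = 5, Σx = 40, Σy = 36, Σxy = 334, Σx² = 380
Sxx = Σx² − (Σx)²/n = 380 − 320 = 60
Sxy = Σxy − (Σx)(Σy)/n = 334 − 288 = 46
b = Sxy/Sxx = 46/60 = 0.766667
a = ȳ − b·x̄ = 7.2 − 0.766667·8 = 1.066667
ŷ(4) = a + b·4 = 1.066667 + 0.766667·4 = 4.133333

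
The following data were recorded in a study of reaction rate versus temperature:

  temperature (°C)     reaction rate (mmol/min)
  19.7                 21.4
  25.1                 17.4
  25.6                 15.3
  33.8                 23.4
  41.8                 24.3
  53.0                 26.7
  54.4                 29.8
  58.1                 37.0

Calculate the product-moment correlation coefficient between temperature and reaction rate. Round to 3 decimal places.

n = 8, Σx = 311.5, Σy = 195.3, Σxy = 8242.58, Σx² = 13707.11, Σy² = 5102.79
Sxx = Σx² − (Σx)²/n = 13707.11 − 12129.03125 = 1578.07875
Sxy = Σxy − (Σx)(Σy)/n = 8242.58 − 7604.49375 = 638.08625
Syy = Σy² − (Σy)²/n = 5102.79 − 4767.76125 = 335.02875
r = Sxy/√(Sxx·Syy) = 638.08625/√(528701.751014) = 638.08625/727.118801 = 0.877554

0.878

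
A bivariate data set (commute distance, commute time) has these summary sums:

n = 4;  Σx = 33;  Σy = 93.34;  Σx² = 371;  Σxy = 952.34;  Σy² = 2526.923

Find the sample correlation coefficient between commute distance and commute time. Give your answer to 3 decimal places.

Sxx = Σx² − (Σx)²/n = 371 − 272.25 = 98.75
Sxy = Σxy − (Σx)(Σy)/n = 952.34 − 770.055 = 182.285
Syy = Σy² − (Σy)²/n = 2526.923 − 2178.0889 = 348.8341
r = Sxy/√(Sxx·Syy) = 182.285/√(34447.367375) = 182.285/185.600020 = 0.982139

0.982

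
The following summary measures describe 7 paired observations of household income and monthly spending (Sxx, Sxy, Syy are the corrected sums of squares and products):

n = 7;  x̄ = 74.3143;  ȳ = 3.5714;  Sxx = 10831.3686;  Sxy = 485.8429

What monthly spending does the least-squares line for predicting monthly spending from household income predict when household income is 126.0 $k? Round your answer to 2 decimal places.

b = Sxy/Sxx = 485.8429/10831.3686 = 0.044855
a = ȳ − b·x̄ = 3.5714 − 0.044855·74.3143 = 0.238019
ŷ(126.0) = a + b·126.0 = 0.238019 + 0.044855·126 = 5.889771

5.89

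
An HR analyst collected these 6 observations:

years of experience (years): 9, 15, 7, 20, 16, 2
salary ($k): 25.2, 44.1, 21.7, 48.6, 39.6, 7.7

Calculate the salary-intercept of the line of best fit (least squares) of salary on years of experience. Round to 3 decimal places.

4.575

n = 6, Σx = 69, Σy = 186.9, Σxy = 2661.2, Σx² = 1015
Sxx = Σx² − (Σx)²/n = 1015 − 793.5 = 221.5
Sxy = Σxy − (Σx)(Σy)/n = 2661.2 − 2149.35 = 511.85
b = Sxy/Sxx = 511.85/221.5 = 2.310835
a = ȳ − b·x̄ = 31.15 − 2.310835·11.5 = 4.575395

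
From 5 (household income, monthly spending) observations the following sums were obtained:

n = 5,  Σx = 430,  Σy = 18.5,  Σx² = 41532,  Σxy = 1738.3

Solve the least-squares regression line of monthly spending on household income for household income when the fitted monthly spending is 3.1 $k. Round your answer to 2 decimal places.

Sxx = Σx² − (Σx)²/n = 41532 − 36980 = 4552
Sxy = Σxy − (Σx)(Σy)/n = 1738.3 − 1591 = 147.3
b = Sxy/Sxx = 147.3/4552 = 0.032359
a = ȳ − b·x̄ = 3.7 − 0.032359·86 = 0.917091
Set a + b·x = 3.1: x = (3.1 − 0.917091) / 0.032359 = 67.458248

67.46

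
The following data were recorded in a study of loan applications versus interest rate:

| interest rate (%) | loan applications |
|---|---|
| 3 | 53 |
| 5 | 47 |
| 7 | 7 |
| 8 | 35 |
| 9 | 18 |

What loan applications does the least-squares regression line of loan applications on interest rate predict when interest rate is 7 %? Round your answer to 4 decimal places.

n = 5, Σx = 32, Σy = 160, Σxy = 885, Σx² = 228
Sxx = Σx² − (Σx)²/n = 228 − 204.8 = 23.2
Sxy = Σxy − (Σx)(Σy)/n = 885 − 1024 = -139
b = Sxy/Sxx = -139/23.2 = -5.991379
a = ȳ − b·x̄ = 32 − (-5.991379)·6.4 = 70.344828
ŷ(7) = a + b·7 = 70.344828 + (-5.991379)·7 = 28.405172

28.4052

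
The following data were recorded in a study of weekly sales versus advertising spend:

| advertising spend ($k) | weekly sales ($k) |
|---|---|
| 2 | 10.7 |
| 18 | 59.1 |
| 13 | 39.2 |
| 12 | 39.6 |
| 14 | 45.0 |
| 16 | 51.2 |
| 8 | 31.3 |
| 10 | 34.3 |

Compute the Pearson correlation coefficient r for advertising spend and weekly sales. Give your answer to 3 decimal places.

0.991

n = 8, Σx = 93, Σy = 310.4, Σxy = 4112.6, Σx² = 1257, Σy² = 13514.72
Sxx = Σx² − (Σx)²/n = 1257 − 1081.125 = 175.875
Sxy = Σxy − (Σx)(Σy)/n = 4112.6 − 3608.4 = 504.2
Syy = Σy² − (Σy)²/n = 13514.72 − 12043.52 = 1471.2
r = Sxy/√(Sxx·Syy) = 504.2/√(258747.3) = 504.2/508.672095 = 0.991208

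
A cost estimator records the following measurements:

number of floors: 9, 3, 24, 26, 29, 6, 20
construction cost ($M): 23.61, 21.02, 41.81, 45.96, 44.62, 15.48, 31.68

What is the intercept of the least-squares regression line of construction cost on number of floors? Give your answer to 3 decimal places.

n = 7, Σx = 117, Σy = 224.18, Σxy = 4494.41, Σx² = 2619
Sxx = Σx² − (Σx)²/n = 2619 − 1955.571429 = 663.428571
Sxy = Σxy − (Σx)(Σy)/n = 4494.41 − 3747.008571 = 747.401429
b = Sxy/Sxx = 747.401429/663.428571 = 1.126574
a = ȳ − b·x̄ = 32.025714 − 1.126574·16.714286 = 13.195833

13.196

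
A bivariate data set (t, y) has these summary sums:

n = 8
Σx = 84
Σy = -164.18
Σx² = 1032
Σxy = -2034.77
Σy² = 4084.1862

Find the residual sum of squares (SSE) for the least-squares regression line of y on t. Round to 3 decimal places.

70.493

Sxx = Σx² − (Σx)²/n = 1032 − 882 = 150
Sxy = Σxy − (Σx)(Σy)/n = -2034.77 − (-1723.89) = -310.88
Syy = Σy² − (Σy)²/n = 4084.1862 − 3369.38405 = 714.80215
b = Sxy/Sxx = -310.88/150 = -2.072533
SSE = Syy − b·Sxy = 714.80215 − (-2.072533)·(-310.88) = 70.492987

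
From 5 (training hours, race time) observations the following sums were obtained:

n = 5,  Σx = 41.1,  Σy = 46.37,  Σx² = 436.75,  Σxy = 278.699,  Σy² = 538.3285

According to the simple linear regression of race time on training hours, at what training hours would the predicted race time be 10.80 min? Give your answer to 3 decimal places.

6.747

Sxx = Σx² − (Σx)²/n = 436.75 − 337.842 = 98.908
Sxy = Σxy − (Σx)(Σy)/n = 278.699 − 381.1614 = -102.4624
b = Sxy/Sxx = -102.4624/98.908 = -1.035936
a = ȳ − b·x̄ = 9.274 − (-1.035936)·8.22 = 17.789397
Set a + b·x = 10.80: x = (10.80 − 17.789397) / (-1.035936) = 6.746937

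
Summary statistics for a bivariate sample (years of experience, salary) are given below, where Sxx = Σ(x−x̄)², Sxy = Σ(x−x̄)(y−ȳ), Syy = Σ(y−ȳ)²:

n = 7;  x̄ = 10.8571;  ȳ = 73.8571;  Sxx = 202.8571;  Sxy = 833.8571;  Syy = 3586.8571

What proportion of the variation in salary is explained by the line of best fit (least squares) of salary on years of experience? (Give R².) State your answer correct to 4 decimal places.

0.9556

R² = Sxy²/(Sxx·Syy) = (833.8571)²/(202.8571·3586.8571) = 0.955606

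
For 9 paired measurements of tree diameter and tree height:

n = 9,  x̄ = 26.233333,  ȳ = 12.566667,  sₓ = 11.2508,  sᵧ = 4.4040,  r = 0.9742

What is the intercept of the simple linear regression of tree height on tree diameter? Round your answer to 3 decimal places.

b = r · sᵧ/sₓ = 0.9742 · 4.404/11.2508 = 0.381340
a = ȳ − b·x̄ = 12.566667 − 0.381340·26.233333 = 2.562855

2.563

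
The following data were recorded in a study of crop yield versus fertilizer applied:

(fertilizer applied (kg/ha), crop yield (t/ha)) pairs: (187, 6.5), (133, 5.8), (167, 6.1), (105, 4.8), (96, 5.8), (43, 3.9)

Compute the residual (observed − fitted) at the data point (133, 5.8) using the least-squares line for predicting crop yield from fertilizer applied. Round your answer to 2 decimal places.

n = 6, Σx = 731, Σy = 32.9, Σxy = 4234.1, Σx² = 102637
Sxx = Σx² − (Σx)²/n = 102637 − 89060.166667 = 13576.833333
Sxy = Σxy − (Σx)(Σy)/n = 4234.1 − 4008.316667 = 225.783333
b = Sxy/Sxx = 225.783333/13576.833333 = 0.016630
a = ȳ − b·x̄ = 5.483333 − 0.016630·121.833333 = 3.457240
ŷ(133) = 3.457240 + 0.016630·133 = 5.669035
residual = y − ŷ = 5.8 − 5.669035 = 0.130965

0.13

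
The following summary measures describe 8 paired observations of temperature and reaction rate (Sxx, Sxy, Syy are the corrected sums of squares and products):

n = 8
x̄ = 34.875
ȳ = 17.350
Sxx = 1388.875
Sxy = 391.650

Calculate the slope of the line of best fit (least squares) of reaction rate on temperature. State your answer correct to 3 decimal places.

b = Sxy/Sxx = 391.65/1388.875 = 0.281991

0.282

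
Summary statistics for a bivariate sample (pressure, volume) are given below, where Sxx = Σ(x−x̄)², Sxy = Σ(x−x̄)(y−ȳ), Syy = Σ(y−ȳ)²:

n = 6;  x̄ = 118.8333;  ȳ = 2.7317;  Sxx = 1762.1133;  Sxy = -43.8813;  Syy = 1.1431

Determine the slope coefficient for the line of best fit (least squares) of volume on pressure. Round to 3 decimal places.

b = Sxy/Sxx = -43.8813/1762.1133 = -0.024903

-0.025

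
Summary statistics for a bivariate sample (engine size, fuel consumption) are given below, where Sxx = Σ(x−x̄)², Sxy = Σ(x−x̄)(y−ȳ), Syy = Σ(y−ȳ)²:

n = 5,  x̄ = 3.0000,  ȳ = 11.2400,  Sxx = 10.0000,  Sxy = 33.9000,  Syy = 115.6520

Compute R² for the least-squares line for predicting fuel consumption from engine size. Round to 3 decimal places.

R² = Sxy²/(Sxx·Syy) = (33.9)²/(10·115.652) = 0.993679

0.994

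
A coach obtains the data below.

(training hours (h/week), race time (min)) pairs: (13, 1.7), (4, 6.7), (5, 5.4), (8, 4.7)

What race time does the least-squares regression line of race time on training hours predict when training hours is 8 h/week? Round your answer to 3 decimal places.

4.367

n = 4, Σx = 30, Σy = 18.5, Σxy = 113.5, Σx² = 274
Sxx = Σx² − (Σx)²/n = 274 − 225 = 49
Sxy = Σxy − (Σx)(Σy)/n = 113.5 − 138.75 = -25.25
b = Sxy/Sxx = -25.25/49 = -0.515306
a = ȳ − b·x̄ = 4.625 − (-0.515306)·7.5 = 8.489796
ŷ(8) = a + b·8 = 8.489796 + (-0.515306)·8 = 4.367347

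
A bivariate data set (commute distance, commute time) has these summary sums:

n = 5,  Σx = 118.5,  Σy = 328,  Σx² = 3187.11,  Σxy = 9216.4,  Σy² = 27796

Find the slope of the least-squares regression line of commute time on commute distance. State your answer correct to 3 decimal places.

3.810

Sxx = Σx² − (Σx)²/n = 3187.11 − 2808.45 = 378.66
Sxy = Σxy − (Σx)(Σy)/n = 9216.4 − 7773.6 = 1442.8
b = Sxy/Sxx = 1442.8/378.66 = 3.810278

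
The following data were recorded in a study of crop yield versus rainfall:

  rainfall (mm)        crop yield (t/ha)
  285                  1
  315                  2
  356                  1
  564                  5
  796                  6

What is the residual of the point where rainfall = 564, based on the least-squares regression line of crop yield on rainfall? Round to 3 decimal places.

0.961

n = 5, Σx = 2316, Σy = 15, Σxy = 8867, Σx² = 1258898
Sxx = Σx² − (Σx)²/n = 1258898 − 1072771.2 = 186126.8
Sxy = Σxy − (Σx)(Σy)/n = 8867 − 6948 = 1919
b = Sxy/Sxx = 1919/186126.8 = 0.010310
a = ȳ − b·x̄ = 3 − 0.010310·463.2 = -1.775673
ŷ(564) = -1.775673 + 0.010310·564 = 4.039266
residual = y − ŷ = 5 − 4.039266 = 0.960734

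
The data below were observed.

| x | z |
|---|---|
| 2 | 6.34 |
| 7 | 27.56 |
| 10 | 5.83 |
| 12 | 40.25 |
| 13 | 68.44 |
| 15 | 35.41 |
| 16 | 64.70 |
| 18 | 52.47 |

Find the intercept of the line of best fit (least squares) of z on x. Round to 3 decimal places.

-2.067

n = 8, Σx = 93, Σy = 301, Σxy = 4147.43, Σx² = 1271
Sxx = Σx² − (Σx)²/n = 1271 − 1081.125 = 189.875
Sxy = Σxy − (Σx)(Σy)/n = 4147.43 − 3499.125 = 648.305
b = Sxy/Sxx = 648.305/189.875 = 3.414378
a = ȳ − b·x̄ = 37.625 − 3.414378·11.625 = -2.067143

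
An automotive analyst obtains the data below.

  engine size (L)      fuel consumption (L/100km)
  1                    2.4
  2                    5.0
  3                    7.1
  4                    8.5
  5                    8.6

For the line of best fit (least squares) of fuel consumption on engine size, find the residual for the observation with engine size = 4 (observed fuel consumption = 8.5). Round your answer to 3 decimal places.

n = 5, Σx = 15, Σy = 31.6, Σxy = 110.7, Σx² = 55
Sxx = Σx² − (Σx)²/n = 55 − 45 = 10
Sxy = Σxy − (Σx)(Σy)/n = 110.7 − 94.8 = 15.9
b = Sxy/Sxx = 15.9/10 = 1.59
a = ȳ − b·x̄ = 6.32 − 1.59·3 = 1.55
ŷ(4) = 1.55 + 1.59·4 = 7.91
residual = y − ŷ = 8.5 − 7.91 = 0.59

0.590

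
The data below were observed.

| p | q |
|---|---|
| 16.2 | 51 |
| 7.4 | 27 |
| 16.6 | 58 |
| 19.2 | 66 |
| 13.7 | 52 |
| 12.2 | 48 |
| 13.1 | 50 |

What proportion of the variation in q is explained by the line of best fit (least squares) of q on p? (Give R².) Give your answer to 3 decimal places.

n = 7, Σx = 98.4, Σy = 352, Σxy = 5209, Σx² = 1469.54, Σy² = 18558
Sxx = Σx² − (Σx)²/n = 1469.54 − 1383.222857 = 86.317143
Sxy = Σxy − (Σx)(Σy)/n = 5209 − 4948.114286 = 260.885714
Syy = Σy² − (Σy)²/n = 18558 − 17700.571429 = 857.428571
R² = Sxy²/(Sxx·Syy) = (260.885714)²/(86.317143·857.428571) = 0.919614

0.920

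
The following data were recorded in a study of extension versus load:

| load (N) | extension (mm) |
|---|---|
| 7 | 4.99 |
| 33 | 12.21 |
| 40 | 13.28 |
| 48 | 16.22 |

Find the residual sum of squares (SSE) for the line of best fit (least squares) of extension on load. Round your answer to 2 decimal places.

n = 4, Σx = 128, Σy = 46.7, Σxy = 1747.62, Σx² = 5042, Σy² = 613.431
Sxx = Σx² − (Σx)²/n = 5042 − 4096 = 946
Sxy = Σxy − (Σx)(Σy)/n = 1747.62 − 1494.4 = 253.22
Syy = Σy² − (Σy)²/n = 613.431 − 545.2225 = 68.2085
b = Sxy/Sxx = 253.22/946 = 0.267674
SSE = Syy − b·Sxy = 68.2085 − 0.267674·253.22 = 0.427984

0.43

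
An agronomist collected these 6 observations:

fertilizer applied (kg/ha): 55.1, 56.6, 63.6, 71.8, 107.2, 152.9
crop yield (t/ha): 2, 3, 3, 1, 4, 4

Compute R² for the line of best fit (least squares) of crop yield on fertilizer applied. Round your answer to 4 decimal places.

0.4192

n = 6, Σx = 507.2, Σy = 17, Σxy = 1583, Σx² = 50310.02, Σy² = 55
Sxx = Σx² − (Σx)²/n = 50310.02 − 42875.306667 = 7434.713333
Sxy = Σxy − (Σx)(Σy)/n = 1583 − 1437.066667 = 145.933333
Syy = Σy² − (Σy)²/n = 55 − 48.166667 = 6.833333
R² = Sxy²/(Sxx·Syy) = (145.933333)²/(7434.713333·6.833333) = 0.419191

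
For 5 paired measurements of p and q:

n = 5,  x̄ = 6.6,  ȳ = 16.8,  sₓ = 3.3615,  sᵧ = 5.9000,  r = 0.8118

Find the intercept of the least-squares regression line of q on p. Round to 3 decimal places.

b = r · sᵧ/sₓ = 0.8118 · 5.9/3.3615 = 1.424846
a = ȳ − b·x̄ = 16.8 − 1.424846·6.6 = 7.396016

7.396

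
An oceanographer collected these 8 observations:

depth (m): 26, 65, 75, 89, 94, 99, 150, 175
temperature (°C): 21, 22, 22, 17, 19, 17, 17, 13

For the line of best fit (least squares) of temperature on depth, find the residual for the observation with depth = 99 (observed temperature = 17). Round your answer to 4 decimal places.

-1.3672

n = 8, Σx = 773, Σy = 148, Σxy = 13433, Σx² = 90209
Sxx = Σx² − (Σx)²/n = 90209 − 74691.125 = 15517.875
Sxy = Σxy − (Σx)(Σy)/n = 13433 − 14300.5 = -867.5
b = Sxy/Sxx = -867.5/15517.875 = -0.055903
a = ȳ − b·x̄ = 18.5 − (-0.055903)·96.625 = 23.901654
ŷ(99) = 23.901654 + (-0.055903)·99 = 18.367230
residual = y − ŷ = 17 − 18.367230 = -1.367230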